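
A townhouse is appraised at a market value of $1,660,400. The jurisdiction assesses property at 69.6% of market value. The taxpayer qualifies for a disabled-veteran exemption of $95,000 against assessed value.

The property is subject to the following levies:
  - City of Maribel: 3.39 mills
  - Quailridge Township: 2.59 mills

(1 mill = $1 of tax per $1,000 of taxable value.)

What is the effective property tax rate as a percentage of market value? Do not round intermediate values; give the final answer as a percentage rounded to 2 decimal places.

0.38%

Assessed value = $1,660,400 × 0.696 = $1,155,638.4
Taxable value = $1,155,638.4 − $95,000 = $1,060,638.4
City of Maribel: $1,060,638.4 × 0.00339 = $3,595.564176
Quailridge Township: $1,060,638.4 × 0.00259 = $2,747.053456
Total tax = $6,342.617632
Effective rate = $6,342.617632 ÷ $1,660,400 = 0.38% of market value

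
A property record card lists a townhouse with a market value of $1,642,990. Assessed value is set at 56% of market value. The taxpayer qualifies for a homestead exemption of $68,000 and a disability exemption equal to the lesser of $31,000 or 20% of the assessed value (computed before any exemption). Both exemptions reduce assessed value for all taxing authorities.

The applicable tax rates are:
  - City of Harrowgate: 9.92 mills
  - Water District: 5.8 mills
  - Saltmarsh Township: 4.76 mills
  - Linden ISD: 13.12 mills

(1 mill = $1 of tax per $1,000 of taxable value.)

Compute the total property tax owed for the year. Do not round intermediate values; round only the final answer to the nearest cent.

$27,588.10

Assessed value = $1,642,990 × 0.56 = $920,074.4
Disability exemption = min($31,000, 20% × $920,074.4) = min($31,000, $184,014.88) = $31,000 (dollar cap binds)
Taxable value = $920,074.4 − $68,000 − $31,000 = $821,074.4
City of Harrowgate: $821,074.4 × 0.00992 = $8,145.058048
Water District: $821,074.4 × 0.0058 = $4,762.23152
Saltmarsh Township: $821,074.4 × 0.00476 = $3,908.314144
Linden ISD: $821,074.4 × 0.01312 = $10,772.496128
Total = $27,588.09984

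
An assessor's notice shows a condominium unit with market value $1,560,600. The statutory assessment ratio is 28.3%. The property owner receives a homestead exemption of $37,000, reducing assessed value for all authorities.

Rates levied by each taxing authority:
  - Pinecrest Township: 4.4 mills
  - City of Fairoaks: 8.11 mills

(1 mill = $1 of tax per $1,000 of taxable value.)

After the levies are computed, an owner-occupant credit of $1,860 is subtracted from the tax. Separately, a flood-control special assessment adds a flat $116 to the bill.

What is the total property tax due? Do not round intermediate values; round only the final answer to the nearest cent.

Assessed value = $1,560,600 × 0.283 = $441,649.8
Taxable value = $441,649.8 − $37,000 = $404,649.8
Pinecrest Township: $404,649.8 × 0.0044 = $1,780.45912
City of Fairoaks: $404,649.8 × 0.00811 = $3,281.709878
Levies subtotal = $5,062.168998
After credit = $5,062.168998 − $1,860 = $3,202.168998
Total = $3,202.168998 + $116 = $3,318.168998

$3,318.17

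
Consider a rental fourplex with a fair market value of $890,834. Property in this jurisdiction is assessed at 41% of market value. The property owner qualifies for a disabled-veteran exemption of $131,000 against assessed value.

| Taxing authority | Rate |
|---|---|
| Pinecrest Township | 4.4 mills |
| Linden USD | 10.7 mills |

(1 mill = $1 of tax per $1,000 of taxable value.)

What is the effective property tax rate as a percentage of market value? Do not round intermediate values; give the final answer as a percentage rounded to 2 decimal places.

0.40%

Assessed value = $890,834 × 0.41 = $365,241.94
Taxable value = $365,241.94 − $131,000 = $234,241.94
Pinecrest Township: $234,241.94 × 0.0044 = $1,030.664536
Linden USD: $234,241.94 × 0.0107 = $2,506.388758
Total tax = $3,537.053294
Effective rate = $3,537.053294 ÷ $890,834 = 0.40% of market value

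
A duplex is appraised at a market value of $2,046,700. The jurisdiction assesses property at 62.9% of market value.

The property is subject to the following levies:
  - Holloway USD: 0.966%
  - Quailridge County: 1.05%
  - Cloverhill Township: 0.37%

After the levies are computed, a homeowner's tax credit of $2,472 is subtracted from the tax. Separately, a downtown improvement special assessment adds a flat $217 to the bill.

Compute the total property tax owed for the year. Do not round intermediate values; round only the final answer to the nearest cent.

$28,461.75

Assessed value = $2,046,700 × 0.629 = $1,287,374.3
Holloway USD: $1,287,374.3 × 0.00966 = $12,436.035738
Quailridge County: $1,287,374.3 × 0.0105 = $13,517.43015
Cloverhill Township: $1,287,374.3 × 0.0037 = $4,763.28491
Levies subtotal = $30,716.750798
After credit = $30,716.750798 − $2,472 = $28,244.750798
Total = $28,244.750798 + $217 = $28,461.750798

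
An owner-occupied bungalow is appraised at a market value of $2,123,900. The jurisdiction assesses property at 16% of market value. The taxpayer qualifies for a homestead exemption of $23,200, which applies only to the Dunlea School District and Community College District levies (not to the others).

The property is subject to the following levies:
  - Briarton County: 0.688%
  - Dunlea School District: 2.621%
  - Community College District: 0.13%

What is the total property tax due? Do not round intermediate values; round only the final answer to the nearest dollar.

Assessed value = $2,123,900 × 0.16 = $339,824
Briarton County: $339,824 × 0.00688 = $2,337.98912
Dunlea School District: ($339,824 − $23,200) × 0.02621 = $316,624 × 0.02621 = $8,298.71504
Community College District: ($339,824 − $23,200) × 0.0013 = $316,624 × 0.0013 = $411.6112
Total = $11,048.31536

$11,048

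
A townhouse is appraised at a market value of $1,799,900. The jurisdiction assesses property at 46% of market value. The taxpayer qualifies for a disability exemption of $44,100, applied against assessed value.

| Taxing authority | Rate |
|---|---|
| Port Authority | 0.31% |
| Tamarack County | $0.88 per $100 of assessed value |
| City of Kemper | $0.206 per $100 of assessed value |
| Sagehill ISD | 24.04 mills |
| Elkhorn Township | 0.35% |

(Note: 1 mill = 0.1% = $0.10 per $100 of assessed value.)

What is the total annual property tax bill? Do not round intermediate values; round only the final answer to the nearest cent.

Assessed value = $1,799,900 × 0.46 = $827,954
Taxable value = $827,954 − $44,100 = $783,854
Port Authority: $783,854 × 0.0031 = $2,429.9474
Tamarack County: $783,854 × 0.0088 = $6,897.9152
City of Kemper: $783,854 × 0.00206 = $1,614.73924
Sagehill ISD: $783,854 × 0.02404 = $18,843.85016
Elkhorn Township: $783,854 × 0.0035 = $2,743.489
Total = $32,529.941

$32,529.94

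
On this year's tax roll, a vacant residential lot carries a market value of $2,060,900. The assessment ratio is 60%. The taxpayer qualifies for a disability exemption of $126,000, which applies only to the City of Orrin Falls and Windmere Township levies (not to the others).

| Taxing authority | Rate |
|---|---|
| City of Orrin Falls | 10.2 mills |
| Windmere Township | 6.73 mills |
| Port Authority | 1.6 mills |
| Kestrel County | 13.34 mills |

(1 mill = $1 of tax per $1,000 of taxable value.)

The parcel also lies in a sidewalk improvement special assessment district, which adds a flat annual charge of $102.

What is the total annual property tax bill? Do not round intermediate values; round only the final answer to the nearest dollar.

Assessed value = $2,060,900 × 0.6 = $1,236,540
City of Orrin Falls: ($1,236,540 − $126,000) × 0.0102 = $1,110,540 × 0.0102 = $11,327.508
Windmere Township: ($1,236,540 − $126,000) × 0.00673 = $1,110,540 × 0.00673 = $7,473.9342
Port Authority: $1,236,540 × 0.0016 = $1,978.464
Kestrel County: $1,236,540 × 0.01334 = $16,495.4436
Levies subtotal = $37,275.3498
Total = $37,275.3498 + $102 = $37,377.3498

$37,377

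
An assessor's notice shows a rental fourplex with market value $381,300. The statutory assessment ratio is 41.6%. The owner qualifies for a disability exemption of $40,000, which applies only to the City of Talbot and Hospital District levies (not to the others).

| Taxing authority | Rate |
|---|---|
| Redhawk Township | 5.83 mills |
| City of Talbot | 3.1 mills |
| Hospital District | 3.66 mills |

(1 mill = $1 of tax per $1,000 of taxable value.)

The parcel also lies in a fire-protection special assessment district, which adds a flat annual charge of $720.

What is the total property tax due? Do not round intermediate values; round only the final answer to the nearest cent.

Assessed value = $381,300 × 0.416 = $158,620.8
Redhawk Township: $158,620.8 × 0.00583 = $924.759264
City of Talbot: ($158,620.8 − $40,000) × 0.0031 = $118,620.8 × 0.0031 = $367.72448
Hospital District: ($158,620.8 − $40,000) × 0.00366 = $118,620.8 × 0.00366 = $434.152128
Levies subtotal = $1,726.635872
Total = $1,726.635872 + $720 = $2,446.635872

$2,446.64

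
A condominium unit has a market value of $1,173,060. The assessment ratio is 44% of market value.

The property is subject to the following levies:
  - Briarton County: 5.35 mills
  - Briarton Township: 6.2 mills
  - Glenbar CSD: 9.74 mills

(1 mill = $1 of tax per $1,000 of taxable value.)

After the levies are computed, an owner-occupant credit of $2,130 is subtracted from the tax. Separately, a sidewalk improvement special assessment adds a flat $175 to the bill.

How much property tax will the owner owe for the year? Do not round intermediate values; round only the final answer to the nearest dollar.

Assessed value = $1,173,060 × 0.44 = $516,146.4
Briarton County: $516,146.4 × 0.00535 = $2,761.38324
Briarton Township: $516,146.4 × 0.0062 = $3,200.10768
Glenbar CSD: $516,146.4 × 0.00974 = $5,027.265936
Levies subtotal = $10,988.756856
After credit = $10,988.756856 − $2,130 = $8,858.756856
Total = $8,858.756856 + $175 = $9,033.756856

$9,034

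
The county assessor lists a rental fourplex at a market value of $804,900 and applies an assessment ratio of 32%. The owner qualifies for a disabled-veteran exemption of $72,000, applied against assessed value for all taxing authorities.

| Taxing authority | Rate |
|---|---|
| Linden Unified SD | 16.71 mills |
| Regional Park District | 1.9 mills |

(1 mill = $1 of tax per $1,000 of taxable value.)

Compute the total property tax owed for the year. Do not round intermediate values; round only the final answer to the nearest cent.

$3,453.42

Assessed value = $804,900 × 0.32 = $257,568
Taxable value = $257,568 − $72,000 = $185,568
Linden Unified SD: $185,568 × 0.01671 = $3,100.84128
Regional Park District: $185,568 × 0.0019 = $352.5792
Total = $3,100.84128 + $352.5792 = $3,453.42048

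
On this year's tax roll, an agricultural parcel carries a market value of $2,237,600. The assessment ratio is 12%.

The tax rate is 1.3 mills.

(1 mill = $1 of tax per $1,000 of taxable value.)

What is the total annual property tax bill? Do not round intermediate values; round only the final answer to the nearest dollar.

Assessed value = $2,237,600 × 0.12 = $268,512
Tax = $268,512 × 0.0013 = $349.0656

$349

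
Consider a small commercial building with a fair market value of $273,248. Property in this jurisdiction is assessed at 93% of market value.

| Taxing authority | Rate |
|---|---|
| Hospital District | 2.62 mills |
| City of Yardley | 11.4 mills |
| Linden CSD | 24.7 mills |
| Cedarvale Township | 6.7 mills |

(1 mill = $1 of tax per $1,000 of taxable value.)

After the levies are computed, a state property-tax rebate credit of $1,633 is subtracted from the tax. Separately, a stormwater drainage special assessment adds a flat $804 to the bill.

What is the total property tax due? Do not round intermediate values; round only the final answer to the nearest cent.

Assessed value = $273,248 × 0.93 = $254,120.64
Hospital District: $254,120.64 × 0.00262 = $665.7960768
City of Yardley: $254,120.64 × 0.0114 = $2,896.975296
Linden CSD: $254,120.64 × 0.0247 = $6,276.779808
Cedarvale Township: $254,120.64 × 0.0067 = $1,702.608288
Levies subtotal = $11,542.1594688
After credit = $11,542.1594688 − $1,633 = $9,909.1594688
Total = $9,909.1594688 + $804 = $10,713.1594688

$10,713.16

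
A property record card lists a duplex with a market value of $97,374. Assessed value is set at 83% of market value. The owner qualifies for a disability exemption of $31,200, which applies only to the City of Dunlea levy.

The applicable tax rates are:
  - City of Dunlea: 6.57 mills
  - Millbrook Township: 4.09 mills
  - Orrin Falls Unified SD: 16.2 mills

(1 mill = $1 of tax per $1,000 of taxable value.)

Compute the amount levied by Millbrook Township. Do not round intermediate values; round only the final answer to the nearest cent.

Assessed value = $97,374 × 0.83 = $80,820.42
Millbrook Township taxable value = $80,820.42 (exemption does not apply)
Millbrook Township levy = $80,820.42 × 0.00409 = $330.5555178

$330.56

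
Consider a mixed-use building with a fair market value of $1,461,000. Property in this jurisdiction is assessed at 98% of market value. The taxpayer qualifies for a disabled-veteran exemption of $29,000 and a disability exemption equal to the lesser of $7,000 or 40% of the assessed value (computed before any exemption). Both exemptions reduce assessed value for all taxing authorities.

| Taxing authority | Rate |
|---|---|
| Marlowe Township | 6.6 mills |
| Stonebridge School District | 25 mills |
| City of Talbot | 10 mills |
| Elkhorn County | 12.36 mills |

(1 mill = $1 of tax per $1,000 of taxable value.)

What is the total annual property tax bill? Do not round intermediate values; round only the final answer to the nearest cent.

Assessed value = $1,461,000 × 0.98 = $1,431,780
Disability exemption = min($7,000, 40% × $1,431,780) = min($7,000, $572,712) = $7,000 (dollar cap binds)
Taxable value = $1,431,780 − $29,000 − $7,000 = $1,395,780
Marlowe Township: $1,395,780 × 0.0066 = $9,212.148
Stonebridge School District: $1,395,780 × 0.025 = $34,894.5
City of Talbot: $1,395,780 × 0.01 = $13,957.8
Elkhorn County: $1,395,780 × 0.01236 = $17,251.8408
Total = $75,316.2888

$75,316.29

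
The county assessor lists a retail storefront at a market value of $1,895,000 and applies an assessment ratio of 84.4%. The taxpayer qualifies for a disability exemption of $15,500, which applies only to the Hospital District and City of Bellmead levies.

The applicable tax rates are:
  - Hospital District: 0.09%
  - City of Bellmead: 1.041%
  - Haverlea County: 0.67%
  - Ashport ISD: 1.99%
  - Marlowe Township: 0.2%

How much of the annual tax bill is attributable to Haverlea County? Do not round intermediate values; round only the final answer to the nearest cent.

Assessed value = $1,895,000 × 0.844 = $1,599,380
Haverlea County taxable value = $1,599,380 (exemption does not apply)
Haverlea County levy = $1,599,380 × 0.0067 = $10,715.846

$10,715.85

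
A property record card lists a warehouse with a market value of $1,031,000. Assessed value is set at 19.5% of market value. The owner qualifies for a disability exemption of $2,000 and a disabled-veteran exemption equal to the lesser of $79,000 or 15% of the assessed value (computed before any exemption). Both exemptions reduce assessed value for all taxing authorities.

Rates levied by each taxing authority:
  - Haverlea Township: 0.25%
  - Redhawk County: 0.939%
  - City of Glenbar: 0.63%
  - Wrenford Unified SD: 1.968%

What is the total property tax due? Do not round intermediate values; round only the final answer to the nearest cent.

Assessed value = $1,031,000 × 0.195 = $201,045
Disabled-veteran exemption = min($79,000, 15% × $201,045) = min($79,000, $30,156.75) = $30,156.75 (percentage binds)
Taxable value = $201,045 − $2,000 − $30,156.75 = $168,888.25
Haverlea Township: $168,888.25 × 0.0025 = $422.220625
Redhawk County: $168,888.25 × 0.00939 = $1,585.8606675
City of Glenbar: $168,888.25 × 0.0063 = $1,063.995975
Wrenford Unified SD: $168,888.25 × 0.01968 = $3,323.72076
Total = $6,395.7980275

$6,395.80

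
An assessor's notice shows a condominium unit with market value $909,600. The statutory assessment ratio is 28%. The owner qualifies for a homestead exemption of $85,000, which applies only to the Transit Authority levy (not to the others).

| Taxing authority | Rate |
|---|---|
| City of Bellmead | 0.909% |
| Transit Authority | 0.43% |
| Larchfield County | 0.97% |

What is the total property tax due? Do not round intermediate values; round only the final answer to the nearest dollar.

$5,515

Assessed value = $909,600 × 0.28 = $254,688
City of Bellmead: $254,688 × 0.00909 = $2,315.11392
Transit Authority: ($254,688 − $85,000) × 0.0043 = $169,688 × 0.0043 = $729.6584
Larchfield County: $254,688 × 0.0097 = $2,470.4736
Total = $5,515.24592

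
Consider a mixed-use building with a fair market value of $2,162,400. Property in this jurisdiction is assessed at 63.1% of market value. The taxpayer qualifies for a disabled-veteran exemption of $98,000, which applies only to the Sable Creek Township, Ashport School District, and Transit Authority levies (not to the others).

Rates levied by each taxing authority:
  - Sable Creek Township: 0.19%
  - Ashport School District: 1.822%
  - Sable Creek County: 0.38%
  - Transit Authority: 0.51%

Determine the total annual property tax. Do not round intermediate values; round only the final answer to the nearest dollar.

Assessed value = $2,162,400 × 0.631 = $1,364,474.4
Sable Creek Township: ($1,364,474.4 − $98,000) × 0.0019 = $1,266,474.4 × 0.0019 = $2,406.30136
Ashport School District: ($1,364,474.4 − $98,000) × 0.01822 = $1,266,474.4 × 0.01822 = $23,075.163568
Sable Creek County: $1,364,474.4 × 0.0038 = $5,185.00272
Transit Authority: ($1,364,474.4 − $98,000) × 0.0051 = $1,266,474.4 × 0.0051 = $6,459.01944
Total = $37,125.487088

$37,125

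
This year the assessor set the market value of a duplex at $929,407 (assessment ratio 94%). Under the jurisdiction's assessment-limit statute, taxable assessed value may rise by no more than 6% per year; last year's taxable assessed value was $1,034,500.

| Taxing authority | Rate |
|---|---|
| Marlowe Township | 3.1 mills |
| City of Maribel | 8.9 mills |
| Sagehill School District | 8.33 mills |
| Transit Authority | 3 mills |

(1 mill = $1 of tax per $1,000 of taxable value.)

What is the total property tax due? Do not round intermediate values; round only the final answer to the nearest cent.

$20,382.08

Uncapped assessed value = $929,407 × 0.94 = $873,642.58
Cap limit = $1,034,500 × 1.06 = $1,096,570
Taxable assessed value = min($873,642.58, $1,096,570) = $873,642.58 (cap does not bind)
Marlowe Township: $873,642.58 × 0.0031 = $2,708.291998
City of Maribel: $873,642.58 × 0.0089 = $7,775.418962
Sagehill School District: $873,642.58 × 0.00833 = $7,277.4426914
Transit Authority: $873,642.58 × 0.003 = $2,620.92774
Total = $20,382.0813914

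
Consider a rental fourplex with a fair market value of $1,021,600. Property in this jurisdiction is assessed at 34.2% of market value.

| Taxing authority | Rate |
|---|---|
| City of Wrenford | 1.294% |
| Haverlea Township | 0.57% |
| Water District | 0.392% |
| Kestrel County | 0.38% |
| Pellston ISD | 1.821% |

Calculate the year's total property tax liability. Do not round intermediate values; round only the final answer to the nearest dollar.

$15,572

Assessed value = $1,021,600 × 0.342 = $349,387.2
City of Wrenford: $349,387.2 × 0.01294 = $4,521.070368
Haverlea Township: $349,387.2 × 0.0057 = $1,991.50704
Water District: $349,387.2 × 0.00392 = $1,369.597824
Kestrel County: $349,387.2 × 0.0038 = $1,327.67136
Pellston ISD: $349,387.2 × 0.01821 = $6,362.340912
Total = $4,521.070368 + $1,991.50704 + $1,369.597824 + $1,327.67136 + $6,362.340912 = $15,572.187504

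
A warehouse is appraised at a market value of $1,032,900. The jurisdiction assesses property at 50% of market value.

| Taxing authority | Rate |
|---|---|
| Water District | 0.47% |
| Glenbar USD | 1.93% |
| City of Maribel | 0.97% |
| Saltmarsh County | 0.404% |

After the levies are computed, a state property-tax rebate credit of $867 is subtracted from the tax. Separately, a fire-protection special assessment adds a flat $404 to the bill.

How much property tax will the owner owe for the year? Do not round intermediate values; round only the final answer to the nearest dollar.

Assessed value = $1,032,900 × 0.5 = $516,450
Water District: $516,450 × 0.0047 = $2,427.315
Glenbar USD: $516,450 × 0.0193 = $9,967.485
City of Maribel: $516,450 × 0.0097 = $5,009.565
Saltmarsh County: $516,450 × 0.00404 = $2,086.458
Levies subtotal = $19,490.823
After credit = $19,490.823 − $867 = $18,623.823
Total = $18,623.823 + $404 = $19,027.823

$19,028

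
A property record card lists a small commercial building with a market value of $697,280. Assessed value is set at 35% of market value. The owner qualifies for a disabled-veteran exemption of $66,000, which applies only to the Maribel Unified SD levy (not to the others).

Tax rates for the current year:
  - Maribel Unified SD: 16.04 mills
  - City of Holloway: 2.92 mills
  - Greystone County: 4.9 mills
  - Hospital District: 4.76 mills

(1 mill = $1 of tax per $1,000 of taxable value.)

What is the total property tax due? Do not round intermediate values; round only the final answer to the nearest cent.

Assessed value = $697,280 × 0.35 = $244,048
Maribel Unified SD: ($244,048 − $66,000) × 0.01604 = $178,048 × 0.01604 = $2,855.88992
City of Holloway: $244,048 × 0.00292 = $712.62016
Greystone County: $244,048 × 0.0049 = $1,195.8352
Hospital District: $244,048 × 0.00476 = $1,161.66848
Total = $5,926.01376

$5,926.01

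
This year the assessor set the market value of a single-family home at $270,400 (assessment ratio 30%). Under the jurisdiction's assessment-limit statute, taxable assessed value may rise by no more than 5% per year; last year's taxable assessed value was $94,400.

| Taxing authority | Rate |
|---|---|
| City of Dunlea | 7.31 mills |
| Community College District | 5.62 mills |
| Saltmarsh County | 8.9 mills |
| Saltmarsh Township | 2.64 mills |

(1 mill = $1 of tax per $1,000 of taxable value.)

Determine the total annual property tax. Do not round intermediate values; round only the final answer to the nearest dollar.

$1,985

Uncapped assessed value = $270,400 × 0.3 = $81,120
Cap limit = $94,400 × 1.05 = $99,120
Taxable assessed value = min($81,120, $99,120) = $81,120 (cap does not bind)
City of Dunlea: $81,120 × 0.00731 = $592.9872
Community College District: $81,120 × 0.00562 = $455.8944
Saltmarsh County: $81,120 × 0.0089 = $721.968
Saltmarsh Township: $81,120 × 0.00264 = $214.1568
Total = $1,985.0064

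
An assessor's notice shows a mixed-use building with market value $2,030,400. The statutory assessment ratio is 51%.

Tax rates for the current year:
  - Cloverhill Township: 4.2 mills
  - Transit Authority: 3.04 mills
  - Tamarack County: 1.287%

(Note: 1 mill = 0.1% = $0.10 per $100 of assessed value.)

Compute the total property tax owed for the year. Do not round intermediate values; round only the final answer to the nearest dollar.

Assessed value = $2,030,400 × 0.51 = $1,035,504
Cloverhill Township: $1,035,504 × 0.0042 = $4,349.1168
Transit Authority: $1,035,504 × 0.00304 = $3,147.93216
Tamarack County: $1,035,504 × 0.01287 = $13,326.93648
Total = $20,823.98544

$20,824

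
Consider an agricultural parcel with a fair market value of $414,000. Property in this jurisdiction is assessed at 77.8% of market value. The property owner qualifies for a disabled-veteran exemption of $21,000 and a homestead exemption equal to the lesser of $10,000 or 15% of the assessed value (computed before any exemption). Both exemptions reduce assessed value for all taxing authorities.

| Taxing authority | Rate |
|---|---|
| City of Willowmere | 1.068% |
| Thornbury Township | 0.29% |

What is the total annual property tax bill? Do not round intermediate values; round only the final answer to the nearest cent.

Assessed value = $414,000 × 0.778 = $322,092
Homestead exemption = min($10,000, 15% × $322,092) = min($10,000, $48,313.8) = $10,000 (dollar cap binds)
Taxable value = $322,092 − $21,000 − $10,000 = $291,092
City of Willowmere: $291,092 × 0.01068 = $3,108.86256
Thornbury Township: $291,092 × 0.0029 = $844.1668
Total = $3,953.02936

$3,953.03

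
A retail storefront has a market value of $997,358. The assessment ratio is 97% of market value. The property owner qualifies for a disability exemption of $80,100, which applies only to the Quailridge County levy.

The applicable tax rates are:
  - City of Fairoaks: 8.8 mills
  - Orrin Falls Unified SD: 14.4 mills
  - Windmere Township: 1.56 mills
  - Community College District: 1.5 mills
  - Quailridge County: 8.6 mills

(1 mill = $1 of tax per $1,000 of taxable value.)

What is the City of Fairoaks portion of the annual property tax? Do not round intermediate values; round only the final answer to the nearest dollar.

$8,513

Assessed value = $997,358 × 0.97 = $967,437.26
City of Fairoaks taxable value = $967,437.26 (exemption does not apply)
City of Fairoaks levy = $967,437.26 × 0.0088 = $8,513.447888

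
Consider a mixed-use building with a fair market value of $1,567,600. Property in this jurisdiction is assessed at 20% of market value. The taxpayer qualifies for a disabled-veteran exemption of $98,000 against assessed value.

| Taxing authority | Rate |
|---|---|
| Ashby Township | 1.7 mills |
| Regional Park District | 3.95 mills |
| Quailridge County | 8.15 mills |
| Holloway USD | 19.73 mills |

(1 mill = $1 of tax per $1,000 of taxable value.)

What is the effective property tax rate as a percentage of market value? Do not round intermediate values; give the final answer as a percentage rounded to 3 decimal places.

0.461%

Assessed value = $1,567,600 × 0.2 = $313,520
Taxable value = $313,520 − $98,000 = $215,520
Ashby Township: $215,520 × 0.0017 = $366.384
Regional Park District: $215,520 × 0.00395 = $851.304
Quailridge County: $215,520 × 0.00815 = $1,756.488
Holloway USD: $215,520 × 0.01973 = $4,252.2096
Total tax = $7,226.3856
Effective rate = $7,226.3856 ÷ $1,567,600 = 0.461% of market value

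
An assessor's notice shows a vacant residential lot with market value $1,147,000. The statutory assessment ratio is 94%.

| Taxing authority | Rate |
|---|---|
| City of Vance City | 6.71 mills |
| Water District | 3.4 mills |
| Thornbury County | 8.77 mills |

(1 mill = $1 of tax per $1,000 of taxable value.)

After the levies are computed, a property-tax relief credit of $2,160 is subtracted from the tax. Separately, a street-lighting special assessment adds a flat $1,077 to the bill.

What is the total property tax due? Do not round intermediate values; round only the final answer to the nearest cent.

Assessed value = $1,147,000 × 0.94 = $1,078,180
City of Vance City: $1,078,180 × 0.00671 = $7,234.5878
Water District: $1,078,180 × 0.0034 = $3,665.812
Thornbury County: $1,078,180 × 0.00877 = $9,455.6386
Levies subtotal = $20,356.0384
After credit = $20,356.0384 − $2,160 = $18,196.0384
Total = $18,196.0384 + $1,077 = $19,273.0384

$19,273.04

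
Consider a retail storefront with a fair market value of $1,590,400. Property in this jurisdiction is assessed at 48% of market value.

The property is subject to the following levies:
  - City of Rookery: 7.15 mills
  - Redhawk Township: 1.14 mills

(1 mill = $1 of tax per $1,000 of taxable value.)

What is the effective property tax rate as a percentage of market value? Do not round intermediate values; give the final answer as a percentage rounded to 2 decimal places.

Assessed value = $1,590,400 × 0.48 = $763,392
City of Rookery: $763,392 × 0.00715 = $5,458.2528
Redhawk Township: $763,392 × 0.00114 = $870.26688
Total tax = $6,328.51968
Effective rate = $6,328.51968 ÷ $1,590,400 = 0.40% of market value

0.40%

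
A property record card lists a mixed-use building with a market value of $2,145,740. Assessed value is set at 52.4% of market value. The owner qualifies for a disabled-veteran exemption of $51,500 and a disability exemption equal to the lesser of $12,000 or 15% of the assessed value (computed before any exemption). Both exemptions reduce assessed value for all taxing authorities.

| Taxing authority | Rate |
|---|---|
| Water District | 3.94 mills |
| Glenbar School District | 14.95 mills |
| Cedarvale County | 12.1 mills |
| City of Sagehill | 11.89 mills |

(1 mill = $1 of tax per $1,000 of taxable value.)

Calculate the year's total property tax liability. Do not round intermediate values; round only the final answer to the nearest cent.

Assessed value = $2,145,740 × 0.524 = $1,124,367.76
Disability exemption = min($12,000, 15% × $1,124,367.76) = min($12,000, $168,655.164) = $12,000 (dollar cap binds)
Taxable value = $1,124,367.76 − $51,500 − $12,000 = $1,060,867.76
Water District: $1,060,867.76 × 0.00394 = $4,179.8189744
Glenbar School District: $1,060,867.76 × 0.01495 = $15,859.973012
Cedarvale County: $1,060,867.76 × 0.0121 = $12,836.499896
City of Sagehill: $1,060,867.76 × 0.01189 = $12,613.7176664
Total = $45,490.0095488

$45,490.01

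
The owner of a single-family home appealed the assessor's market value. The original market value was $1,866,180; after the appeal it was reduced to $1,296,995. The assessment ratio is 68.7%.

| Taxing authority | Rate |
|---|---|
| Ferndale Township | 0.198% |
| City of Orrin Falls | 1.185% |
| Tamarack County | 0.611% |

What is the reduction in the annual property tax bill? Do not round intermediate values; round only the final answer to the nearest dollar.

$7,797

Old assessed value = $1,866,180 × 0.687 = $1,282,065.66
New assessed value = $1,296,995 × 0.687 = $891,035.565
Combined rate = 0.00198 + 0.01185 + 0.00611 = 0.01994
Old tax = $1,282,065.66 × 0.01994 = $25,564.3892604
New tax = $891,035.565 × 0.01994 = $17,767.2491661
Reduction = $25,564.3892604 − $17,767.2491661 = $7,797.1400943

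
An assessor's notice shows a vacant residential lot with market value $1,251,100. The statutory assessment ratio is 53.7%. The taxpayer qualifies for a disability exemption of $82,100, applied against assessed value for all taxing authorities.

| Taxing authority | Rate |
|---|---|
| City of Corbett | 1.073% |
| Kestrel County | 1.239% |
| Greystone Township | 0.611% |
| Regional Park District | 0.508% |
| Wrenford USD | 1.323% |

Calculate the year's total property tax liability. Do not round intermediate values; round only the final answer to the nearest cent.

Assessed value = $1,251,100 × 0.537 = $671,840.7
Taxable value = $671,840.7 − $82,100 = $589,740.7
City of Corbett: $589,740.7 × 0.01073 = $6,327.917711
Kestrel County: $589,740.7 × 0.01239 = $7,306.887273
Greystone Township: $589,740.7 × 0.00611 = $3,603.315677
Regional Park District: $589,740.7 × 0.00508 = $2,995.882756
Wrenford USD: $589,740.7 × 0.01323 = $7,802.269461
Total = $6,327.917711 + $7,306.887273 + $3,603.315677 + $2,995.882756 + $7,802.269461 = $28,036.272878

$28,036.27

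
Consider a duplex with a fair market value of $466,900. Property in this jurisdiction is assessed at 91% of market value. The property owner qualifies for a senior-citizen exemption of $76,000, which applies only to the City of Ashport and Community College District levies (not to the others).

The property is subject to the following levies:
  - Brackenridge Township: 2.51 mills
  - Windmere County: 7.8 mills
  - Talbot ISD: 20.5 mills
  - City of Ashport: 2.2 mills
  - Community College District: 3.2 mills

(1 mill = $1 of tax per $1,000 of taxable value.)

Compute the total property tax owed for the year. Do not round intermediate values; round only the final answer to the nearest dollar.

Assessed value = $466,900 × 0.91 = $424,879
Brackenridge Township: $424,879 × 0.00251 = $1,066.44629
Windmere County: $424,879 × 0.0078 = $3,314.0562
Talbot ISD: $424,879 × 0.0205 = $8,710.0195
City of Ashport: ($424,879 − $76,000) × 0.0022 = $348,879 × 0.0022 = $767.5338
Community College District: ($424,879 − $76,000) × 0.0032 = $348,879 × 0.0032 = $1,116.4128
Total = $14,974.46859

$14,974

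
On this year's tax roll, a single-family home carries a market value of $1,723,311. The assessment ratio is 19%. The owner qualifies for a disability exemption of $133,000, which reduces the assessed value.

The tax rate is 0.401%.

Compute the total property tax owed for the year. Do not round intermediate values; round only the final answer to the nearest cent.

$779.66

Assessed value = $1,723,311 × 0.19 = $327,429.09
Taxable value = $327,429.09 − $133,000 = $194,429.09
Tax = $194,429.09 × 0.00401 = $779.6606509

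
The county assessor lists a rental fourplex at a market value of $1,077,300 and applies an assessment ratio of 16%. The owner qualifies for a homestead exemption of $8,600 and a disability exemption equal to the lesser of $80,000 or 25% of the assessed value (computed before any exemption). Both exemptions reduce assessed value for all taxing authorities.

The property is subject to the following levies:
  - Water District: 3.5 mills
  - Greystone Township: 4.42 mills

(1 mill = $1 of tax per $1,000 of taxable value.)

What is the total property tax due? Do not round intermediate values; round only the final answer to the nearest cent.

$955.75

Assessed value = $1,077,300 × 0.16 = $172,368
Disability exemption = min($80,000, 25% × $172,368) = min($80,000, $43,092) = $43,092 (percentage binds)
Taxable value = $172,368 − $8,600 − $43,092 = $120,676
Water District: $120,676 × 0.0035 = $422.366
Greystone Township: $120,676 × 0.00442 = $533.38792
Total = $955.75392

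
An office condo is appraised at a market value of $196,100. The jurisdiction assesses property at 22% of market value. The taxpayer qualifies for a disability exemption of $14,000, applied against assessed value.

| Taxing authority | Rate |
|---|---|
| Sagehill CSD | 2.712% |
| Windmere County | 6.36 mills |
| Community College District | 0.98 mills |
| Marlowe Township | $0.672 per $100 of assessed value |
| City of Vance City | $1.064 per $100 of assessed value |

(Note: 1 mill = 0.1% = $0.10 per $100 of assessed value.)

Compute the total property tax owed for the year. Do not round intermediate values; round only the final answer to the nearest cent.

$1,510.14

Assessed value = $196,100 × 0.22 = $43,142
Taxable value = $43,142 − $14,000 = $29,142
Sagehill CSD: $29,142 × 0.02712 = $790.33104
Windmere County: $29,142 × 0.00636 = $185.34312
Community College District: $29,142 × 0.00098 = $28.55916
Marlowe Township: $29,142 × 0.00672 = $195.83424
City of Vance City: $29,142 × 0.01064 = $310.07088
Total = $1,510.13844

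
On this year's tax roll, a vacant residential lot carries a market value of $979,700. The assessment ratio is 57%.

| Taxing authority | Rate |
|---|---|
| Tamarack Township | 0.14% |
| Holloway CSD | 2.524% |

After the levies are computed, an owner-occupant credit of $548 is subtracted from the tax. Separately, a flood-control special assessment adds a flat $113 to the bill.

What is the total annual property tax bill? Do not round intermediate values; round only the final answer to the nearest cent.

$14,441.55

Assessed value = $979,700 × 0.57 = $558,429
Tamarack Township: $558,429 × 0.0014 = $781.8006
Holloway CSD: $558,429 × 0.02524 = $14,094.74796
Levies subtotal = $14,876.54856
After credit = $14,876.54856 − $548 = $14,328.54856
Total = $14,328.54856 + $113 = $14,441.54856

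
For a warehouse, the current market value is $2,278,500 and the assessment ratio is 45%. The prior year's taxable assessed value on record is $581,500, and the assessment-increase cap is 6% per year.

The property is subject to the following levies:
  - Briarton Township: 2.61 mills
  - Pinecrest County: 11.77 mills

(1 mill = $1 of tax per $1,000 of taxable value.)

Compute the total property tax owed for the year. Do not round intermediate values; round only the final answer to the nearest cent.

Uncapped assessed value = $2,278,500 × 0.45 = $1,025,325
Cap limit = $581,500 × 1.06 = $616,390
Taxable assessed value = min($1,025,325, $616,390) = $616,390 (cap binds)
Briarton Township: $616,390 × 0.00261 = $1,608.7779
Pinecrest County: $616,390 × 0.01177 = $7,254.9103
Total = $8,863.6882

$8,863.69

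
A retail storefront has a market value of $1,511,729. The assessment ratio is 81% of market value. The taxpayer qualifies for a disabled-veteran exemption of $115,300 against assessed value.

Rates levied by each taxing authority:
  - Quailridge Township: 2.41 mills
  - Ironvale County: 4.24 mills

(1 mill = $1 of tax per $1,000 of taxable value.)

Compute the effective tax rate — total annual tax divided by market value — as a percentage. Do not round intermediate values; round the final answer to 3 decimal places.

Assessed value = $1,511,729 × 0.81 = $1,224,500.49
Taxable value = $1,224,500.49 − $115,300 = $1,109,200.49
Quailridge Township: $1,109,200.49 × 0.00241 = $2,673.1731809
Ironvale County: $1,109,200.49 × 0.00424 = $4,703.0100776
Total tax = $7,376.1832585
Effective rate = $7,376.1832585 ÷ $1,511,729 = 0.488% of market value

0.488%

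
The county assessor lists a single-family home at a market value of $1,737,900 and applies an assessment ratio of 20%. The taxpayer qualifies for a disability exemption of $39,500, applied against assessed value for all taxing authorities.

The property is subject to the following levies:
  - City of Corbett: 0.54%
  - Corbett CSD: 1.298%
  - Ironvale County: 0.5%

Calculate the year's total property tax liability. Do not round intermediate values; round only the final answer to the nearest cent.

$7,202.91

Assessed value = $1,737,900 × 0.2 = $347,580
Taxable value = $347,580 − $39,500 = $308,080
City of Corbett: $308,080 × 0.0054 = $1,663.632
Corbett CSD: $308,080 × 0.01298 = $3,998.8784
Ironvale County: $308,080 × 0.005 = $1,540.4
Total = $1,663.632 + $3,998.8784 + $1,540.4 = $7,202.9104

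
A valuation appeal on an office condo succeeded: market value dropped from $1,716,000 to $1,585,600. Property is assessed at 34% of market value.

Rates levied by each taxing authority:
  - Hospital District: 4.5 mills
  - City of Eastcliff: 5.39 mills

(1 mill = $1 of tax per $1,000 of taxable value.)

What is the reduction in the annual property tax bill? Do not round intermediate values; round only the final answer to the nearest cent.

$438.48

Old assessed value = $1,716,000 × 0.34 = $583,440
New assessed value = $1,585,600 × 0.34 = $539,104
Combined rate = 0.0045 + 0.00539 = 0.00989
Old tax = $583,440 × 0.00989 = $5,770.2216
New tax = $539,104 × 0.00989 = $5,331.73856
Reduction = $5,770.2216 − $5,331.73856 = $438.48304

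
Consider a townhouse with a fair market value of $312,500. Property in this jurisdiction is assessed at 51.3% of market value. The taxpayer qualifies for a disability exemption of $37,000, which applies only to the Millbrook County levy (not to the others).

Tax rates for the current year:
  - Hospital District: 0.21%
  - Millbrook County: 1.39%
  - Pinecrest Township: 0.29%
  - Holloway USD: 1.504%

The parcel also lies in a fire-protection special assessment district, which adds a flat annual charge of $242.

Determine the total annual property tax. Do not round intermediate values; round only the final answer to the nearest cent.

Assessed value = $312,500 × 0.513 = $160,312.5
Hospital District: $160,312.5 × 0.0021 = $336.65625
Millbrook County: ($160,312.5 − $37,000) × 0.0139 = $123,312.5 × 0.0139 = $1,714.04375
Pinecrest Township: $160,312.5 × 0.0029 = $464.90625
Holloway USD: $160,312.5 × 0.01504 = $2,411.1
Levies subtotal = $4,926.70625
Total = $4,926.70625 + $242 = $5,168.70625

$5,168.71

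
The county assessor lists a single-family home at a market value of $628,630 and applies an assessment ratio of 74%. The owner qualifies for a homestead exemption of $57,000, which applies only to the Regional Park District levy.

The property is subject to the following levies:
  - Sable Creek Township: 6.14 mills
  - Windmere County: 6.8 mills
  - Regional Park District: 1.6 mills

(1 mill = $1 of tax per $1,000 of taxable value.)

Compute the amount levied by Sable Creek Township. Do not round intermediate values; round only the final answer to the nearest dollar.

$2,856

Assessed value = $628,630 × 0.74 = $465,186.2
Sable Creek Township taxable value = $465,186.2 (exemption does not apply)
Sable Creek Township levy = $465,186.2 × 0.00614 = $2,856.243268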